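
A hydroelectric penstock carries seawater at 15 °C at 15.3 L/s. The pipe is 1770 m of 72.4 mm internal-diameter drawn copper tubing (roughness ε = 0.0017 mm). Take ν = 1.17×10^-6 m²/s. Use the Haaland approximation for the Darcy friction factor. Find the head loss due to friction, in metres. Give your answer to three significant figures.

V = 4Q/(πD²) = 4·0.0153/(π·0.0724²) = 3.716 m/s
Re = VD/ν = 3.716·0.0724/1.17×10^-6 = 2.30×10^5 → turbulent
ε/D = 0.0017/72.4 = 2.35×10^-5
Haaland: f = 0.01525
h_f = f(L/D)V²/(2g) = 0.01525·(1770/0.0724)·3.716²/(2·9.81) = 262.4 m

h_f ≈ 262 m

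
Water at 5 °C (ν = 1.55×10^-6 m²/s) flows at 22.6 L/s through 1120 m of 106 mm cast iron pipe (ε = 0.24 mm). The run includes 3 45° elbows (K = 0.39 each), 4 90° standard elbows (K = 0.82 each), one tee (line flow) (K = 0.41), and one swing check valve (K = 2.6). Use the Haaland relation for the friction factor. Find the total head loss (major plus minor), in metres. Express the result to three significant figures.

H_L ≈ 91.1 m

V = 4Q/(πD²) = 2.561 m/s; V²/2g = 0.3343 m
Re = 1.75×10^5, ε/D = 0.00226 → f = 0.02508 (Haaland)
Major: h_f = f(L/D)·V²/2g = 0.02508·10566·0.3343 = 88.59 m
Minor: ΣK = 7.46; h_m = ΣK·V²/2g = 2.494 m
Total H_L = 88.59 + 2.494 = 91.09 m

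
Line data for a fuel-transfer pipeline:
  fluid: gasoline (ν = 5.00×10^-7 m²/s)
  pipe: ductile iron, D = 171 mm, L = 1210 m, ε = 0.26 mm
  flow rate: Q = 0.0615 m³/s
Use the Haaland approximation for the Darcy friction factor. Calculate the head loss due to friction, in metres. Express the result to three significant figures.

h_f ≈ 57.1 m

V = 4Q/(πD²) = 4·0.0615/(π·0.171²) = 2.678 m/s
Re = VD/ν = 2.678·0.171/5.00×10^-7 = 9.16×10^5 → turbulent
ε/D = 0.26/171 = 0.00152
Haaland: f = 0.02206
h_f = f(L/D)V²/(2g) = 0.02206·(1210/0.171)·2.678²/(2·9.81) = 57.06 m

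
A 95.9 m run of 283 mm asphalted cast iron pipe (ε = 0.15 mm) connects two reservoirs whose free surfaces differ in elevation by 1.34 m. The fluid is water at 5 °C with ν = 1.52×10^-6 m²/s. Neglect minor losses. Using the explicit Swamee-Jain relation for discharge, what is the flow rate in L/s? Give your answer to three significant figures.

Swamee-Jain (Type II): Q = -0.965·√(gD⁵h_f/L)·ln[ε/(3.7D) + √(3.17ν²L/(gD³h_f))]
√(gD⁵h_f/L) = √(9.81·0.283⁵·1.34/95.9) = 0.01577
ε/(3.7D) = 1.43×10^-4; √(3.17ν²L/(gD³h_f)) = 4.86×10^-5
Q = -0.965·0.01577·ln(1.918×10^-4) = 0.1303 m³/s
Check: V = 2.07 m/s, Re = 3.86×10^5, f = 0.01821, h_f = 1.35 m ≈ 1.34 m ✓

Q ≈ 130 L/s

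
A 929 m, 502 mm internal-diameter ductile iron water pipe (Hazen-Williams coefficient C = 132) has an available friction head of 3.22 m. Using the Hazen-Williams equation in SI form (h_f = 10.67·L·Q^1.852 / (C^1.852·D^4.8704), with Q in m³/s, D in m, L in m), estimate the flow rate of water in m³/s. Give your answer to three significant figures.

Rearranging: Q = [h_f·C^1.852·D^4.8704 / (10.67·L)]^(1/1.852)
Q = [3.22·132^1.852·0.502^4.8704 / (10.67·929)]^0.540 = 0.2818 m³/s

Q ≈ 0.282 m³/s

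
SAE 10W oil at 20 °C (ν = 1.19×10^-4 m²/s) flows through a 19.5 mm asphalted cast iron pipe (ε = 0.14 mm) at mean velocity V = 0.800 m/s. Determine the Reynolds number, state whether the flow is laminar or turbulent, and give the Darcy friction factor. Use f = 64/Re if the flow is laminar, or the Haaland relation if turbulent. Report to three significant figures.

Re ≈ 131; laminar; f = 64/Re ≈ 0.488

Re = VD/ν = 0.8000·0.0195/1.19×10^-4 = 131
Re < 2300 → laminar → f = 64/Re = 0.4882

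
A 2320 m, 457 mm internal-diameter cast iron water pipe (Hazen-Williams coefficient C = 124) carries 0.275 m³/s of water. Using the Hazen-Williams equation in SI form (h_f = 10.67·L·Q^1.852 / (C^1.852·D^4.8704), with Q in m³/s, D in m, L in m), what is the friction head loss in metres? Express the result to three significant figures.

h_f ≈ 13.6 m

h_f = 10.67·2320·0.275^1.852 / (124^1.852·0.457^4.8704) = 13.63 m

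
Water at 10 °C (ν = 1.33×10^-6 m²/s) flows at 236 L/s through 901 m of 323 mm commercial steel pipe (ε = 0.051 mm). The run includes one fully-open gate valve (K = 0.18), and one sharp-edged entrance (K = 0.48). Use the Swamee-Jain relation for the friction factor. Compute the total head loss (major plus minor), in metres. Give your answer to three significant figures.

V = 4Q/(πD²) = 2.880 m/s; V²/2g = 0.4228 m
Re = 6.99×10^5, ε/D = 1.58×10^-4 → f = 0.01466 (Swamee-Jain)
Major: h_f = f(L/D)·V²/2g = 0.01466·2789·0.4228 = 17.29 m
Minor: ΣK = 0.660; h_m = ΣK·V²/2g = 0.2790 m
Total H_L = 17.29 + 0.2790 = 17.57 m

H_L ≈ 17.6 m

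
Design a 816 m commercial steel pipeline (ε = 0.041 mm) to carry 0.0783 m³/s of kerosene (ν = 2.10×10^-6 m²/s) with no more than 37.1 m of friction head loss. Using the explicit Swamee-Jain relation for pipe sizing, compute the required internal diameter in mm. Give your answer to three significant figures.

D ≈ 182 mm

Swamee-Jain (Type III): D = 0.66·[ε^1.25·(LQ²/(gh_f))^4.75 + ν·Q^9.4·(L/(gh_f))^5.2]^0.04
LQ²/(gh_f) = 0.01375; L/(gh_f) = 2.242
Term 1 = ε^1.25·(…)^4.75 = 4.70×10^-15; Term 2 = ν·Q^9.4·(…)^5.2 = 5.58×10^-15
D = 0.66·(4.70×10^-15 + 5.58×10^-15)^0.04 = 0.1820 m = 182 mm
Check: V = 3.01 m/s, Re = 2.61×10^5, f = 0.01676, h_f = 34.7 m ≈ 37.1 m ✓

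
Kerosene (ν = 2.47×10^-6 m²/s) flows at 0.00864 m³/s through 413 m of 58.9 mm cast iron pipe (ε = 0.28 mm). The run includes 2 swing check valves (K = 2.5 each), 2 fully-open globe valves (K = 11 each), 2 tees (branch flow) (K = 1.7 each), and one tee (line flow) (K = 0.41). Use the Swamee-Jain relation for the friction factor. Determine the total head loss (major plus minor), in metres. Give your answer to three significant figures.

V = 4Q/(πD²) = 3.171 m/s; V²/2g = 0.5125 m
Re = 7.56×10^4, ε/D = 0.00475 → f = 0.03147 (Swamee-Jain)
Major: h_f = f(L/D)·V²/2g = 0.03147·7012·0.5125 = 113.1 m
Minor: ΣK = 30.8; h_m = ΣK·V²/2g = 15.79 m
Total H_L = 113.1 + 15.79 = 128.9 m

H_L ≈ 129 m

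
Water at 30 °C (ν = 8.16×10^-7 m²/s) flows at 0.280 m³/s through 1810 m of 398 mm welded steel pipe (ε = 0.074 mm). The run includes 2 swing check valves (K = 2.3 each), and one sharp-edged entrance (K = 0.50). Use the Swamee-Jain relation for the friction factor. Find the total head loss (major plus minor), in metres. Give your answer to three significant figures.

H_L ≈ 18.4 m

V = 4Q/(πD²) = 2.251 m/s; V²/2g = 0.2582 m
Re = 1.10×10^6, ε/D = 1.86×10^-4 → f = 0.01454 (Swamee-Jain)
Major: h_f = f(L/D)·V²/2g = 0.01454·4548·0.2582 = 17.07 m
Minor: ΣK = 5.10; h_m = ΣK·V²/2g = 1.317 m
Total H_L = 17.07 + 1.317 = 18.38 m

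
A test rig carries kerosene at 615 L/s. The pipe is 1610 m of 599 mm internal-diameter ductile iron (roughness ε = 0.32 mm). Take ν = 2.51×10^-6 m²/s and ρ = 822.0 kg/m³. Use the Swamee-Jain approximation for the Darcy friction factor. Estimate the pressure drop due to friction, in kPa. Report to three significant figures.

V = 4Q/(πD²) = 4·0.615/(π·0.599²) = 2.182 m/s
Re = VD/ν = 2.182·0.599/2.51×10^-6 = 5.21×10^5 → turbulent
ε/D = 0.32/599 = 5.34×10^-4
Swamee-Jain: f = 0.01795
h_f = f(L/D)V²/(2g) = 0.01795·(1610/0.599)·2.182²/(2·9.81) = 11.71 m
Δp = ρg·h_f = 822.0·9.81·11.71 = 94.46 kPa

Δp ≈ 94.5 kPa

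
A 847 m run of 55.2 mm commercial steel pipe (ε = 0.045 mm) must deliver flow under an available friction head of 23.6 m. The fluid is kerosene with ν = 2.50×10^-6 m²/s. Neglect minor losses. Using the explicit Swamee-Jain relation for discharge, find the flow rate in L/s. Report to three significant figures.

Q ≈ 2.54 L/s

Swamee-Jain (Type II): Q = -0.965·√(gD⁵h_f/L)·ln[ε/(3.7D) + √(3.17ν²L/(gD³h_f))]
√(gD⁵h_f/L) = √(9.81·0.0552⁵·23.6/847) = 3.743×10^-4
ε/(3.7D) = 2.20×10^-4; √(3.17ν²L/(gD³h_f)) = 6.56×10^-4
Q = -0.965·3.743×10^-4·ln(8.768×10^-4) = 0.002542 m³/s
Check: V = 1.06 m/s, Re = 2.35×10^4, f = 0.02686, h_f = 23.7 m ≈ 23.6 m ✓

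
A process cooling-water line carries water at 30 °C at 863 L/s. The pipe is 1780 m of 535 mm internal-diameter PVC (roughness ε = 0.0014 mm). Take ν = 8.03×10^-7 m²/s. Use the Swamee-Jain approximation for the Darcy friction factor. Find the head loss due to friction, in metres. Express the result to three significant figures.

V = 4Q/(πD²) = 4·0.863/(π·0.535²) = 3.839 m/s
Re = VD/ν = 3.839·0.535/8.03×10^-7 = 2.56×10^6 → turbulent
ε/D = 0.0014/535 = 2.62×10^-6
Swamee-Jain: f = 0.01009
h_f = f(L/D)V²/(2g) = 0.01009·(1780/0.535)·3.839²/(2·9.81) = 25.21 m

h_f ≈ 25.2 m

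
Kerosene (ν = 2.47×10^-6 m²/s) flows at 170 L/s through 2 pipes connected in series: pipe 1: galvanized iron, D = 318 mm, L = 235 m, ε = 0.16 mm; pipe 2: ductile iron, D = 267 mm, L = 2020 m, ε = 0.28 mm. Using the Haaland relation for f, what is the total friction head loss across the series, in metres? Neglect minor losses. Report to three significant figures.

H ≈ 76.6 m

Pipe 1: V = 2.140 m/s, Re = 2.76×10^5, ε/D = 5.03×10^-4, f = 0.01820, h_1 = f(L/D)V²/2g = 3.140 m
Pipe 2: V = 3.036 m/s, Re = 3.28×10^5, ε/D = 0.00105, f = 0.02066, h_2 = f(L/D)V²/2g = 73.44 m
Series → Q common, losses add: H = Σh = 76.58 m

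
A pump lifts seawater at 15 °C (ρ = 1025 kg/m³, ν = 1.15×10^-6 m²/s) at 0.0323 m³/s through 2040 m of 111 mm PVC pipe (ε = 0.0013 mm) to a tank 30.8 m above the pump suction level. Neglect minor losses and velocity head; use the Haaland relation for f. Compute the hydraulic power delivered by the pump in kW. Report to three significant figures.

V = 4Q/(πD²) = 3.338 m/s; Re = 3.22×10^5; ε/D = 1.17×10^-5; f = 0.01425
h_f = f(L/D)V²/2g = 148.7 m
Total head H = z + h_f = 30.8 + 148.7 = 179.5 m
P_hyd = ρgQH = 1025·9.81·0.0323·179.5 = 58.31 kW

P_hyd ≈ 58.3 kW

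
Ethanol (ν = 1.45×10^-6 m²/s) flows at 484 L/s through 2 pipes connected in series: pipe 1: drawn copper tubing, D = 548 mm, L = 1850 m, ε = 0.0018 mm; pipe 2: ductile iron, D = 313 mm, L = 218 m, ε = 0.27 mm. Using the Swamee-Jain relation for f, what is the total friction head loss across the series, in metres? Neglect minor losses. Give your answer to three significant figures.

H ≈ 35.9 m

Pipe 1: V = 2.052 m/s, Re = 7.76×10^5, ε/D = 3.28×10^-6, f = 0.01219, h_1 = f(L/D)V²/2g = 8.833 m
Pipe 2: V = 6.290 m/s, Re = 1.36×10^6, ε/D = 8.63×10^-4, f = 0.01928, h_2 = f(L/D)V²/2g = 27.08 m
Series → Q common, losses add: H = Σh = 35.91 m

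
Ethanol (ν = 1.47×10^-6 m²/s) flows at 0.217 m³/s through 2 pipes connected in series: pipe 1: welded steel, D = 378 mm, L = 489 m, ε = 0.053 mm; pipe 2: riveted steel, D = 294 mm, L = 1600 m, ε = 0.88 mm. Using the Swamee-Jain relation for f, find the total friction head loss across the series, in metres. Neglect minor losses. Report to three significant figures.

H ≈ 78.7 m

Pipe 1: V = 1.934 m/s, Re = 4.97×10^5, ε/D = 1.40×10^-4, f = 0.01492, h_1 = f(L/D)V²/2g = 3.679 m
Pipe 2: V = 3.197 m/s, Re = 6.39×10^5, ε/D = 0.00299, f = 0.02645, h_2 = f(L/D)V²/2g = 74.98 m
Series → Q common, losses add: H = Σh = 78.66 m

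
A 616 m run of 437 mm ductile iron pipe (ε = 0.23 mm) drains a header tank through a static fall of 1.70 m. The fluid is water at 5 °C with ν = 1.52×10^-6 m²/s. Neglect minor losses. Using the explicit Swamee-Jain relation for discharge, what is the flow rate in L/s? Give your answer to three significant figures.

Q ≈ 171 L/s

Swamee-Jain (Type II): Q = -0.965·√(gD⁵h_f/L)·ln[ε/(3.7D) + √(3.17ν²L/(gD³h_f))]
√(gD⁵h_f/L) = √(9.81·0.437⁵·1.70/616) = 0.02077
ε/(3.7D) = 1.42×10^-4; √(3.17ν²L/(gD³h_f)) = 5.69×10^-5
Q = -0.965·0.02077·ln(1.992×10^-4) = 0.1708 m³/s
Check: V = 1.14 m/s, Re = 3.27×10^5, f = 0.01837, h_f = 1.71 m ≈ 1.70 m ✓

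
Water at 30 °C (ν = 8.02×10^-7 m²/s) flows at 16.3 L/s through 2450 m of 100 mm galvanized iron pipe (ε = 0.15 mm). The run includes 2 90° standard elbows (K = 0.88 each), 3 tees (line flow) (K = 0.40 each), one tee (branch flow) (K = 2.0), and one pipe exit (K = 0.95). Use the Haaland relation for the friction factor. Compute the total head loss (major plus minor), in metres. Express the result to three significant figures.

V = 4Q/(πD²) = 2.075 m/s; V²/2g = 0.2195 m
Re = 2.59×10^5, ε/D = 0.00150 → f = 0.02251 (Haaland)
Major: h_f = f(L/D)·V²/2g = 0.02251·24500·0.2195 = 121.1 m
Minor: ΣK = 5.91; h_m = ΣK·V²/2g = 1.297 m
Total H_L = 121.1 + 1.297 = 122.4 m

H_L ≈ 122 m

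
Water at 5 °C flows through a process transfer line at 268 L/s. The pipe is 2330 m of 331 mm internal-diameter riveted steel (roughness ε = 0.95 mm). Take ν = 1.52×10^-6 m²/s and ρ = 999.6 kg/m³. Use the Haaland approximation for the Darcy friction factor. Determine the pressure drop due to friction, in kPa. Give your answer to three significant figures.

V = 4Q/(πD²) = 4·0.268/(π·0.331²) = 3.115 m/s
Re = VD/ν = 3.115·0.331/1.52×10^-6 = 6.78×10^5 → turbulent
ε/D = 0.95/331 = 0.00287
Haaland: f = 0.02608
h_f = f(L/D)V²/(2g) = 0.02608·(2330/0.331)·3.115²/(2·9.81) = 90.77 m
Δp = ρg·h_f = 999.6·9.81·90.77 = 890.1 kPa

Δp ≈ 890 kPa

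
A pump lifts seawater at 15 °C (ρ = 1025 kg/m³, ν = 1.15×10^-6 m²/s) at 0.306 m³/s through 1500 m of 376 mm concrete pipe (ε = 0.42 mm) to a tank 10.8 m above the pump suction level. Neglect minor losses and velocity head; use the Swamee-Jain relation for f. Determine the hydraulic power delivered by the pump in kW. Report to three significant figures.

P_hyd ≈ 131 kW

V = 4Q/(πD²) = 2.756 m/s; Re = 9.01×10^5; ε/D = 0.00112; f = 0.02058
h_f = f(L/D)V²/2g = 31.78 m
Total head H = z + h_f = 10.8 + 31.78 = 42.58 m
P_hyd = ρgQH = 1025·9.81·0.306·42.58 = 131.0 kW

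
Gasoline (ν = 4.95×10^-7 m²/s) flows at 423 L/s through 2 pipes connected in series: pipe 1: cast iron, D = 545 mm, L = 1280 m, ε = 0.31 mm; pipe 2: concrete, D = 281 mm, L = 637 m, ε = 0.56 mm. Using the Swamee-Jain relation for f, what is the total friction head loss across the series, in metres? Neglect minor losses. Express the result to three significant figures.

Pipe 1: V = 1.813 m/s, Re = 2.00×10^6, ε/D = 5.69×10^-4, f = 0.01750, h_1 = f(L/D)V²/2g = 6.887 m
Pipe 2: V = 6.821 m/s, Re = 3.87×10^6, ε/D = 0.00199, f = 0.02348, h_2 = f(L/D)V²/2g = 126.2 m
Series → Q common, losses add: H = Σh = 133.1 m

H ≈ 133 m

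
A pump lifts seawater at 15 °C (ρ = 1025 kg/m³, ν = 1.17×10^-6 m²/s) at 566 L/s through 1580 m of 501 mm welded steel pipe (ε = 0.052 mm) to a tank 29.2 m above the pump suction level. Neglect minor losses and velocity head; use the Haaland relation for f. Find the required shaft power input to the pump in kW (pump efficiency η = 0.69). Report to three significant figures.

V = 4Q/(πD²) = 2.871 m/s; Re = 1.23×10^6; ε/D = 1.04×10^-4; f = 0.01318
h_f = f(L/D)V²/2g = 17.46 m
Total head H = z + h_f = 29.2 + 17.46 = 46.66 m
P_hyd = ρgQH = 1025·9.81·0.566·46.66 = 265.6 kW
P_shaft = P_hyd/η = 265.6/0.69 = 384.9 kW

P_shaft ≈ 385 kW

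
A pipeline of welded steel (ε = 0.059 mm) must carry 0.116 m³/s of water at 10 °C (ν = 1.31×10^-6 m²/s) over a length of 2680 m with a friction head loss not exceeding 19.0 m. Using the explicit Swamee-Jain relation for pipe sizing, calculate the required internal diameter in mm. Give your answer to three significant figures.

D ≈ 305 mm

Swamee-Jain (Type III): D = 0.66·[ε^1.25·(LQ²/(gh_f))^4.75 + ν·Q^9.4·(L/(gh_f))^5.2]^0.04
LQ²/(gh_f) = 0.1935; L/(gh_f) = 14.38
Term 1 = ε^1.25·(…)^4.75 = 2.11×10^-9; Term 2 = ν·Q^9.4·(…)^5.2 = 2.20×10^-9
D = 0.66·(2.11×10^-9 + 2.20×10^-9)^0.04 = 0.3055 m = 305 mm
Check: V = 1.58 m/s, Re = 3.69×10^5, f = 0.01590, h_f = 17.8 m ≈ 19.0 m ✓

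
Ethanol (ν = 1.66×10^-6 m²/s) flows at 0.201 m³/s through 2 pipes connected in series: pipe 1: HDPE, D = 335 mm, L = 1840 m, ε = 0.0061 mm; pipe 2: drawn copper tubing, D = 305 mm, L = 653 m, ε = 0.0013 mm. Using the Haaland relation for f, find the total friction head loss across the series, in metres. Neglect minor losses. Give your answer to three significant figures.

H ≈ 30.4 m

Pipe 1: V = 2.280 m/s, Re = 4.60×10^5, ε/D = 1.82×10^-5, f = 0.01346, h_1 = f(L/D)V²/2g = 19.60 m
Pipe 2: V = 2.751 m/s, Re = 5.05×10^5, ε/D = 4.26×10^-6, f = 0.01308, h_2 = f(L/D)V²/2g = 10.81 m
Series → Q common, losses add: H = Σh = 30.40 m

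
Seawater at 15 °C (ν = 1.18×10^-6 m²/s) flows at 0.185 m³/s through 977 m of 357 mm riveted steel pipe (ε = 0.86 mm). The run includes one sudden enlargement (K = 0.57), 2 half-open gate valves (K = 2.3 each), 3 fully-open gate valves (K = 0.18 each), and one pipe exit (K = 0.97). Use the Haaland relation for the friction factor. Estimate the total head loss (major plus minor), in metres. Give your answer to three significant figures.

H_L ≈ 13.0 m

V = 4Q/(πD²) = 1.848 m/s; V²/2g = 0.1741 m
Re = 5.59×10^5, ε/D = 0.00241 → f = 0.02493 (Haaland)
Major: h_f = f(L/D)·V²/2g = 0.02493·2737·0.1741 = 11.88 m
Minor: ΣK = 6.68; h_m = ΣK·V²/2g = 1.163 m
Total H_L = 11.88 + 1.163 = 13.04 m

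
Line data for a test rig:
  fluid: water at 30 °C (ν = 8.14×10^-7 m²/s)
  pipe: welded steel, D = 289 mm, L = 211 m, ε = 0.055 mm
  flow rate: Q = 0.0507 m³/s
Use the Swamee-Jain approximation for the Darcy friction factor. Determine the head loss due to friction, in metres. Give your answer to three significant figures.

V = 4Q/(πD²) = 4·0.0507/(π·0.289²) = 0.7729 m/s
Re = VD/ν = 0.7729·0.289/8.14×10^-7 = 2.74×10^5 → turbulent
ε/D = 0.055/289 = 1.90×10^-4
Swamee-Jain: f = 0.01640
h_f = f(L/D)V²/(2g) = 0.01640·(211/0.289)·0.7729²/(2·9.81) = 0.3645 m

h_f ≈ 0.365 m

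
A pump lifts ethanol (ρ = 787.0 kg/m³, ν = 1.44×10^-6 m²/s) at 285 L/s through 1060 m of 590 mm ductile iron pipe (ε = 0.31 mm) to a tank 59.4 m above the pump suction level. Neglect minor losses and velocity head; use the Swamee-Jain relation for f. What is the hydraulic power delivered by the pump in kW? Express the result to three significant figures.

P_hyd ≈ 135 kW

V = 4Q/(πD²) = 1.042 m/s; Re = 4.27×10^5; ε/D = 5.25×10^-4; f = 0.01808
h_f = f(L/D)V²/2g = 1.799 m
Total head H = z + h_f = 59.4 + 1.799 = 61.20 m
P_hyd = ρgQH = 787.0·9.81·0.285·61.20 = 134.7 kW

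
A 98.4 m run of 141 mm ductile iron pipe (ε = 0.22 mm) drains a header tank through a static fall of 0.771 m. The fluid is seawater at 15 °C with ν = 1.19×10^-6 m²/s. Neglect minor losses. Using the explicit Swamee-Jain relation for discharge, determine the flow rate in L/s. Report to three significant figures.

Swamee-Jain (Type II): Q = -0.965·√(gD⁵h_f/L)·ln[ε/(3.7D) + √(3.17ν²L/(gD³h_f))]
√(gD⁵h_f/L) = √(9.81·0.141⁵·0.771/98.4) = 0.002070
ε/(3.7D) = 4.22×10^-4; √(3.17ν²L/(gD³h_f)) = 1.44×10^-4
Q = -0.965·0.002070·ln(5.660×10^-4) = 0.01493 m³/s
Check: V = 0.956 m/s, Re = 1.13×10^5, f = 0.02391, h_f = 0.778 m ≈ 0.771 m ✓

Q ≈ 14.9 L/s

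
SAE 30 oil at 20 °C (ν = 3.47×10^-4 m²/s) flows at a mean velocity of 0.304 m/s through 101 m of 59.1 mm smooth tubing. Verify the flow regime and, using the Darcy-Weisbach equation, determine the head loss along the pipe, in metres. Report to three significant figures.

Re = VD/ν = 0.304·0.05910/3.47×10^-4 = 51.8 → laminar (Re < 2300)
f = 64/Re = 1.236
h_f = f(L/D)V²/(2g) = 1.236·(101/0.05910)·0.304²/(2·9.81) = 9.950 m

h_f ≈ 9.95 m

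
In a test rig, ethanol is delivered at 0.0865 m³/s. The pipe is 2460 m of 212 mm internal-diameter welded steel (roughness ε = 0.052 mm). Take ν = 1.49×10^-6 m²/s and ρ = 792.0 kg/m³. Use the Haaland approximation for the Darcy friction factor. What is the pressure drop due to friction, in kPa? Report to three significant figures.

Δp ≈ 446 kPa

V = 4Q/(πD²) = 4·0.0865/(π·0.212²) = 2.450 m/s
Re = VD/ν = 2.450·0.212/1.49×10^-6 = 3.49×10^5 → turbulent
ε/D = 0.052/212 = 2.45×10^-4
Haaland: f = 0.01617
h_f = f(L/D)V²/(2g) = 0.01617·(2460/0.212)·2.450²/(2·9.81) = 57.44 m
Δp = ρg·h_f = 792.0·9.81·57.44 = 446.2 kPa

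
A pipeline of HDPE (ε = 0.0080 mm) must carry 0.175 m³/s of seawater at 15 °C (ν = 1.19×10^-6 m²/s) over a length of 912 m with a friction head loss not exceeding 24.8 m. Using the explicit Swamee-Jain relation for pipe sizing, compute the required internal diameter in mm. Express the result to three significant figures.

Swamee-Jain (Type III): D = 0.66·[ε^1.25·(LQ²/(gh_f))^4.75 + ν·Q^9.4·(L/(gh_f))^5.2]^0.04
LQ²/(gh_f) = 0.1148; L/(gh_f) = 3.749
Term 1 = ε^1.25·(…)^4.75 = 1.46×10^-11; Term 2 = ν·Q^9.4·(…)^5.2 = 8.80×10^-11
D = 0.66·(1.46×10^-11 + 8.80×10^-11)^0.04 = 0.2630 m = 263 mm
Check: V = 3.22 m/s, Re = 7.12×10^5, f = 0.01288, h_f = 23.6 m ≈ 24.8 m ✓

D ≈ 263 mm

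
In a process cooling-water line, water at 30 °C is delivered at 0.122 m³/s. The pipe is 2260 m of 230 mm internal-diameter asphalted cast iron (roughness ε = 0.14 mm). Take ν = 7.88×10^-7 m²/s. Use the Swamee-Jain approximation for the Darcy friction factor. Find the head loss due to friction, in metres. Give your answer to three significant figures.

V = 4Q/(πD²) = 4·0.122/(π·0.230²) = 2.936 m/s
Re = VD/ν = 2.936·0.230/7.88×10^-7 = 8.57×10^5 → turbulent
ε/D = 0.14/230 = 6.09×10^-4
Swamee-Jain: f = 0.01807
h_f = f(L/D)V²/(2g) = 0.01807·(2260/0.230)·2.936²/(2·9.81) = 78.03 m

h_f ≈ 78.0 m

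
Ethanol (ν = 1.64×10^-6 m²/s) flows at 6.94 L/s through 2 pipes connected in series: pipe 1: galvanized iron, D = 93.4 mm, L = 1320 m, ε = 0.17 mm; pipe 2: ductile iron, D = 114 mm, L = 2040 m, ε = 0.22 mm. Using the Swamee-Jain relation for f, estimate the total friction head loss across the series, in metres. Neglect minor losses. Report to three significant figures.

Pipe 1: V = 1.013 m/s, Re = 5.77×10^4, ε/D = 0.00182, f = 0.02597, h_1 = f(L/D)V²/2g = 19.20 m
Pipe 2: V = 0.6799 m/s, Re = 4.73×10^4, ε/D = 0.00193, f = 0.02676, h_2 = f(L/D)V²/2g = 11.28 m
Series → Q common, losses add: H = Σh = 30.48 m

H ≈ 30.5 m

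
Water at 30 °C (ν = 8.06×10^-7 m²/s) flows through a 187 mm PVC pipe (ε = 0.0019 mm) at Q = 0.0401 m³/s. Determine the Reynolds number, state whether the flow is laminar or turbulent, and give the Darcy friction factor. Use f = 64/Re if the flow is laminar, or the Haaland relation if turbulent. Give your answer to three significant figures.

Re ≈ 3.39×10^5; turbulent; f ≈ 0.0141

V = 4Q/(πD²) = 1.460 m/s
Re = VD/ν = 1.460·0.187/8.06×10^-7 = 3.39×10^5
Re > 4000 → turbulent; ε/D = 1.02×10^-5
Haaland: f = 0.01411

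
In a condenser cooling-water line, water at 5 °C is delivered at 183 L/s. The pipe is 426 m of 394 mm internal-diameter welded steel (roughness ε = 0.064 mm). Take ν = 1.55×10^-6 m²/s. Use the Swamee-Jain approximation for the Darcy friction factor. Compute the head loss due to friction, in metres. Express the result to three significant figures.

h_f ≈ 1.93 m

V = 4Q/(πD²) = 4·0.183/(π·0.394²) = 1.501 m/s
Re = VD/ν = 1.501·0.394/1.55×10^-6 = 3.82×10^5 → turbulent
ε/D = 0.064/394 = 1.62×10^-4
Swamee-Jain: f = 0.01557
h_f = f(L/D)V²/(2g) = 0.01557·(426/0.394)·1.501²/(2·9.81) = 1.933 m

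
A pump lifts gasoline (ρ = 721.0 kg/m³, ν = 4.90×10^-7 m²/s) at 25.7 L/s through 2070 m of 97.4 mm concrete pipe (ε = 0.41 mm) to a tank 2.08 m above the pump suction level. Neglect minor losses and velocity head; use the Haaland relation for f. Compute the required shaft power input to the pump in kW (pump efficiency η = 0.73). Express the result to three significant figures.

P_shaft ≈ 93.7 kW

V = 4Q/(πD²) = 3.449 m/s; Re = 6.86×10^5; ε/D = 0.00421; f = 0.02905
h_f = f(L/D)V²/2g = 374.3 m
Total head H = z + h_f = 2.08 + 374.3 = 376.4 m
P_hyd = ρgQH = 721.0·9.81·0.0257·376.4 = 68.42 kW
P_shaft = P_hyd/η = 68.42/0.73 = 93.73 kW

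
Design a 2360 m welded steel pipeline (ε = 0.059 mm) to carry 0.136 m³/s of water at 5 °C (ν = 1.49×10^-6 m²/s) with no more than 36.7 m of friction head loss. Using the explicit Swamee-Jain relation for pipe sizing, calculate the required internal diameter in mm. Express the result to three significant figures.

D ≈ 278 mm

Swamee-Jain (Type III): D = 0.66·[ε^1.25·(LQ²/(gh_f))^4.75 + ν·Q^9.4·(L/(gh_f))^5.2]^0.04
LQ²/(gh_f) = 0.1212; L/(gh_f) = 6.555
Term 1 = ε^1.25·(…)^4.75 = 2.30×10^-10; Term 2 = ν·Q^9.4·(…)^5.2 = 1.88×10^-10
D = 0.66·(2.30×10^-10 + 1.88×10^-10)^0.04 = 0.2782 m = 278 mm
Check: V = 2.24 m/s, Re = 4.18×10^5, f = 0.01587, h_f = 34.3 m ≈ 36.7 m ✓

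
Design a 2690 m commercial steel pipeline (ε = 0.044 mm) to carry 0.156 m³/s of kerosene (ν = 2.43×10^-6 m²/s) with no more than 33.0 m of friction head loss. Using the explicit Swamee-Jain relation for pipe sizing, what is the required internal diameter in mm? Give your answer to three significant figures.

D ≈ 309 mm

Swamee-Jain (Type III): D = 0.66·[ε^1.25·(LQ²/(gh_f))^4.75 + ν·Q^9.4·(L/(gh_f))^5.2]^0.04
LQ²/(gh_f) = 0.2022; L/(gh_f) = 8.309
Term 1 = ε^1.25·(…)^4.75 = 1.81×10^-9; Term 2 = ν·Q^9.4·(…)^5.2 = 3.83×10^-9
D = 0.66·(1.81×10^-9 + 3.83×10^-9)^0.04 = 0.3087 m = 309 mm
Check: V = 2.08 m/s, Re = 2.65×10^5, f = 0.01608, h_f = 31.0 m ≈ 33.0 m ✓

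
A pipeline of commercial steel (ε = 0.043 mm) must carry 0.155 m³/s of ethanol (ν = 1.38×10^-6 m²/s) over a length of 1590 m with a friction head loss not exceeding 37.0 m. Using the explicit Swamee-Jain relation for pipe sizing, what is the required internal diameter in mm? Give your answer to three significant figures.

Swamee-Jain (Type III): D = 0.66·[ε^1.25·(LQ²/(gh_f))^4.75 + ν·Q^9.4·(L/(gh_f))^5.2]^0.04
LQ²/(gh_f) = 0.1052; L/(gh_f) = 4.381
Term 1 = ε^1.25·(…)^4.75 = 7.89×10^-11; Term 2 = ν·Q^9.4·(…)^5.2 = 7.33×10^-11
D = 0.66·(7.89×10^-11 + 7.33×10^-11)^0.04 = 0.2672 m = 267 mm
Check: V = 2.76 m/s, Re = 5.35×10^5, f = 0.01503, h_f = 34.8 m ≈ 37.0 m ✓

D ≈ 267 mm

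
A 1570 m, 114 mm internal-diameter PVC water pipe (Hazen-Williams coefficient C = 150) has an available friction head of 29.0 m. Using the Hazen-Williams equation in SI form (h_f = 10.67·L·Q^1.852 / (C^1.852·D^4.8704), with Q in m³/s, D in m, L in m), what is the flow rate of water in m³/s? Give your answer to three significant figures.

Rearranging: Q = [h_f·C^1.852·D^4.8704 / (10.67·L)]^(1/1.852)
Q = [29.0·150^1.852·0.114^4.8704 / (10.67·1570)]^0.540 = 0.01602 m³/s

Q ≈ 0.0160 m³/s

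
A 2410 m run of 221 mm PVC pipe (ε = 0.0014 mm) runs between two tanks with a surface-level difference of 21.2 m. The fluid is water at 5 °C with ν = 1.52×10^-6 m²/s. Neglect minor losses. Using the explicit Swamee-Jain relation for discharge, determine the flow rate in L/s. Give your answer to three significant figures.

Q ≈ 60.6 L/s

Swamee-Jain (Type II): Q = -0.965·√(gD⁵h_f/L)·ln[ε/(3.7D) + √(3.17ν²L/(gD³h_f))]
√(gD⁵h_f/L) = √(9.81·0.221⁵·21.2/2410) = 0.006745
ε/(3.7D) = 1.71×10^-6; √(3.17ν²L/(gD³h_f)) = 8.87×10^-5
Q = -0.965·0.006745·ln(9.039×10^-5) = 0.06061 m³/s
Check: V = 1.58 m/s, Re = 2.30×10^5, f = 0.01518, h_f = 21.1 m ≈ 21.2 m ✓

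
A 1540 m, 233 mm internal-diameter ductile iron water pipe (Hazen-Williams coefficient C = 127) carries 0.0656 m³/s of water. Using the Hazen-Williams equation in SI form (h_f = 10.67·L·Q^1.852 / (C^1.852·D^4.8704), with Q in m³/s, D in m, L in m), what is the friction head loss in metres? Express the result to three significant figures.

h_f = 10.67·1540·0.0656^1.852 / (127^1.852·0.233^4.8704) = 16.20 m

h_f ≈ 16.2 m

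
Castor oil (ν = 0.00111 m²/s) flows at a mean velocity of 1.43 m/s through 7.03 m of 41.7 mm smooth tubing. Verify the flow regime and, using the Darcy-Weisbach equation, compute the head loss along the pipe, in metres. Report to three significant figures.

h_f ≈ 20.9 m

Re = VD/ν = 1.43·0.04170/0.00111 = 53.7 → laminar (Re < 2300)
f = 64/Re = 1.191
h_f = f(L/D)V²/(2g) = 1.191·(7.03/0.04170)·1.43²/(2·9.81) = 20.93 m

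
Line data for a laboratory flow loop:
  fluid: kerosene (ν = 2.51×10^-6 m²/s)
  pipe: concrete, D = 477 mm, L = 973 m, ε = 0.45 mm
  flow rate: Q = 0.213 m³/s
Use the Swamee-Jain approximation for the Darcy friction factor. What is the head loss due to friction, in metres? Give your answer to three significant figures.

h_f ≈ 3.07 m

V = 4Q/(πD²) = 4·0.213/(π·0.477²) = 1.192 m/s
Re = VD/ν = 1.192·0.477/2.51×10^-6 = 2.27×10^5 → turbulent
ε/D = 0.45/477 = 9.43×10^-4
Swamee-Jain: f = 0.02081
h_f = f(L/D)V²/(2g) = 0.02081·(973/0.477)·1.192²/(2·9.81) = 3.074 m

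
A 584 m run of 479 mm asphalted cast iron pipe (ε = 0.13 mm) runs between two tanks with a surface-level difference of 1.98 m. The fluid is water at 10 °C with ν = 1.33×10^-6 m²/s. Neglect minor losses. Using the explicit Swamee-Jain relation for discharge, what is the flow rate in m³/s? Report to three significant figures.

Q ≈ 0.254 m³/s

Swamee-Jain (Type II): Q = -0.965·√(gD⁵h_f/L)·ln[ε/(3.7D) + √(3.17ν²L/(gD³h_f))]
√(gD⁵h_f/L) = √(9.81·0.479⁵·1.98/584) = 0.02896
ε/(3.7D) = 7.34×10^-5; √(3.17ν²L/(gD³h_f)) = 3.92×10^-5
Q = -0.965·0.02896·ln(1.125×10^-4) = 0.2541 m³/s
Check: V = 1.41 m/s, Re = 5.08×10^5, f = 0.01612, h_f = 1.99 m ≈ 1.98 m ✓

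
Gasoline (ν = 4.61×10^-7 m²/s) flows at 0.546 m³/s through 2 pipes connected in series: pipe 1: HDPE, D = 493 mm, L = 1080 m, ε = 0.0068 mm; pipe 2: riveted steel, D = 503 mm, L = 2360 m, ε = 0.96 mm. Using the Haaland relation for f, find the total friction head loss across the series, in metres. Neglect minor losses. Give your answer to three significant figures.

H ≈ 51.3 m

Pipe 1: V = 2.860 m/s, Re = 3.06×10^6, ε/D = 1.38×10^-5, f = 0.01022, h_1 = f(L/D)V²/2g = 9.337 m
Pipe 2: V = 2.748 m/s, Re = 3.00×10^6, ε/D = 0.00191, f = 0.02323, h_2 = f(L/D)V²/2g = 41.95 m
Series → Q common, losses add: H = Σh = 51.29 m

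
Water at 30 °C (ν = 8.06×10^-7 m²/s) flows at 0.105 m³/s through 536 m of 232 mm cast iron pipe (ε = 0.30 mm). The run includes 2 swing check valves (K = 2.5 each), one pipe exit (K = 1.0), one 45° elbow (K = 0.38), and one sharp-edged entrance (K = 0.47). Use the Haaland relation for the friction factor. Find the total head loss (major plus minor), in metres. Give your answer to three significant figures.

H_L ≈ 17.6 m

V = 4Q/(πD²) = 2.484 m/s; V²/2g = 0.3144 m
Re = 7.15×10^5, ε/D = 0.00129 → f = 0.02127 (Haaland)
Major: h_f = f(L/D)·V²/2g = 0.02127·2310·0.3144 = 15.46 m
Minor: ΣK = 6.85; h_m = ΣK·V²/2g = 2.154 m
Total H_L = 15.46 + 2.154 = 17.61 m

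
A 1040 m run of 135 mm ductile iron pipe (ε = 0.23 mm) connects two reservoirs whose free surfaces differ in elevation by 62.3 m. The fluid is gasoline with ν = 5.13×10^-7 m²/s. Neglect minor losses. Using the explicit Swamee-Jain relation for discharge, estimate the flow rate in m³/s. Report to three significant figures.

Swamee-Jain (Type II): Q = -0.965·√(gD⁵h_f/L)·ln[ε/(3.7D) + √(3.17ν²L/(gD³h_f))]
√(gD⁵h_f/L) = √(9.81·0.135⁵·62.3/1040) = 0.005133
ε/(3.7D) = 4.60×10^-4; √(3.17ν²L/(gD³h_f)) = 2.40×10^-5
Q = -0.965·0.005133·ln(4.845×10^-4) = 0.03781 m³/s
Check: V = 2.64 m/s, Re = 6.95×10^5, f = 0.02285, h_f = 62.6 m ≈ 62.3 m ✓

Q ≈ 0.0378 m³/s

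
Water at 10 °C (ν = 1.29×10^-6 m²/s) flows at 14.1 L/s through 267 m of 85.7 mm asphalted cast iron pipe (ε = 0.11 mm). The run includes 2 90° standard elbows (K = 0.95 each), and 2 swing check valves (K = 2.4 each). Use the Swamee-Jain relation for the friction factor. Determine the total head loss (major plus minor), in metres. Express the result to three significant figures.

H_L ≈ 23.4 m

V = 4Q/(πD²) = 2.444 m/s; V²/2g = 0.3045 m
Re = 1.62×10^5, ε/D = 0.00128 → f = 0.02250 (Swamee-Jain)
Major: h_f = f(L/D)·V²/2g = 0.02250·3116·0.3045 = 21.35 m
Minor: ΣK = 6.70; h_m = ΣK·V²/2g = 2.040 m
Total H_L = 21.35 + 2.040 = 23.39 m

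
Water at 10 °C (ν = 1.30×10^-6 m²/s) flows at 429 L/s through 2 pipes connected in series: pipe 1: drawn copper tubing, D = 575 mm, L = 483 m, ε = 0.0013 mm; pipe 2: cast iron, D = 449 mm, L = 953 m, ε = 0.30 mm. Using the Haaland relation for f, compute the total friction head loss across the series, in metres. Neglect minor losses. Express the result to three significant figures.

H ≈ 15.9 m

Pipe 1: V = 1.652 m/s, Re = 7.31×10^5, ε/D = 2.26×10^-6, f = 0.01225, h_1 = f(L/D)V²/2g = 1.432 m
Pipe 2: V = 2.709 m/s, Re = 9.36×10^5, ε/D = 6.68×10^-4, f = 0.01826, h_2 = f(L/D)V²/2g = 14.50 m
Series → Q common, losses add: H = Σh = 15.93 m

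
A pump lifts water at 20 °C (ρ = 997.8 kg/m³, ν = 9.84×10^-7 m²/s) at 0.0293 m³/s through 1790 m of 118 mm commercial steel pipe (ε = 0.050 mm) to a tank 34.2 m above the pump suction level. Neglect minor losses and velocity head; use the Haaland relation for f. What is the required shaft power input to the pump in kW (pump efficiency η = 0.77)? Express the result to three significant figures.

V = 4Q/(πD²) = 2.679 m/s; Re = 3.21×10^5; ε/D = 4.24×10^-4; f = 0.01753
h_f = f(L/D)V²/2g = 97.29 m
Total head H = z + h_f = 34.2 + 97.29 = 131.5 m
P_hyd = ρgQH = 997.8·9.81·0.0293·131.5 = 37.71 kW
P_shaft = P_hyd/η = 37.71/0.77 = 48.98 kW

P_shaft ≈ 49.0 kW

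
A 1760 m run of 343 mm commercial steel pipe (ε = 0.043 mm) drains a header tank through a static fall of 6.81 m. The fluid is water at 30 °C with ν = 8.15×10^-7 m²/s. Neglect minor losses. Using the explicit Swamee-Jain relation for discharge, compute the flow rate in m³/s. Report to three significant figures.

Swamee-Jain (Type II): Q = -0.965·√(gD⁵h_f/L)·ln[ε/(3.7D) + √(3.17ν²L/(gD³h_f))]
√(gD⁵h_f/L) = √(9.81·0.343⁵·6.81/1760) = 0.01342
ε/(3.7D) = 3.39×10^-5; √(3.17ν²L/(gD³h_f)) = 3.71×10^-5
Q = -0.965·0.01342·ln(7.096×10^-5) = 0.1238 m³/s
Check: V = 1.34 m/s, Re = 5.64×10^5, f = 0.01457, h_f = 6.84 m ≈ 6.81 m ✓

Q ≈ 0.124 m³/s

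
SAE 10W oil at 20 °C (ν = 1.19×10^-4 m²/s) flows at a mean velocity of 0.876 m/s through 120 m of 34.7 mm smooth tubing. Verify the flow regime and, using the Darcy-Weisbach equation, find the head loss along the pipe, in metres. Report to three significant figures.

h_f ≈ 33.9 m

Re = VD/ν = 0.876·0.03470/1.19×10^-4 = 255 → laminar (Re < 2300)
f = 64/Re = 0.2505
h_f = f(L/D)V²/(2g) = 0.2505·(120/0.03470)·0.876²/(2·9.81) = 33.89 m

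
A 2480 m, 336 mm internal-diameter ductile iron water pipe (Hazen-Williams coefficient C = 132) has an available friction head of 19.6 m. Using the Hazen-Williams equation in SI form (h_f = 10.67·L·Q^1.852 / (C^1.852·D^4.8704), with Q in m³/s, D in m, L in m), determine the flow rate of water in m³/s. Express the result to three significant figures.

Q ≈ 0.153 m³/s

Rearranging: Q = [h_f·C^1.852·D^4.8704 / (10.67·L)]^(1/1.852)
Q = [19.6·132^1.852·0.336^4.8704 / (10.67·2480)]^0.540 = 0.1530 m³/s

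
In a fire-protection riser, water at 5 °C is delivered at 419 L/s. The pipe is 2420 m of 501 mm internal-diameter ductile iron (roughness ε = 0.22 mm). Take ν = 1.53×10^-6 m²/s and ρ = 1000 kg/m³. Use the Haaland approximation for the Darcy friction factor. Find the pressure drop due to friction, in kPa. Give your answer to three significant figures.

Δp ≈ 185 kPa

V = 4Q/(πD²) = 4·0.419/(π·0.501²) = 2.125 m/s
Re = VD/ν = 2.125·0.501/1.53×10^-6 = 6.96×10^5 → turbulent
ε/D = 0.22/501 = 4.39×10^-4
Haaland: f = 0.01694
h_f = f(L/D)V²/(2g) = 0.01694·(2420/0.501)·2.125²/(2·9.81) = 18.84 m
Δp = ρg·h_f = 1000·9.81·18.84 = 184.8 kPa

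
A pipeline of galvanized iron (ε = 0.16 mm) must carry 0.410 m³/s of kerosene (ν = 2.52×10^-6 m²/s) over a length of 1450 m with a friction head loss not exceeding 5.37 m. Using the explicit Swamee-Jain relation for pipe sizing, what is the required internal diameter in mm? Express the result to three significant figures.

Swamee-Jain (Type III): D = 0.66·[ε^1.25·(LQ²/(gh_f))^4.75 + ν·Q^9.4·(L/(gh_f))^5.2]^0.04
LQ²/(gh_f) = 4.627; L/(gh_f) = 27.52
Term 1 = ε^1.25·(…)^4.75 = 0.0260; Term 2 = ν·Q^9.4·(…)^5.2 = 0.0177
D = 0.66·(0.0260 + 0.0177)^0.04 = 0.5823 m = 582 mm
Check: V = 1.54 m/s, Re = 3.56×10^5, f = 0.01662, h_f = 5.00 m ≈ 5.37 m ✓

D ≈ 582 mm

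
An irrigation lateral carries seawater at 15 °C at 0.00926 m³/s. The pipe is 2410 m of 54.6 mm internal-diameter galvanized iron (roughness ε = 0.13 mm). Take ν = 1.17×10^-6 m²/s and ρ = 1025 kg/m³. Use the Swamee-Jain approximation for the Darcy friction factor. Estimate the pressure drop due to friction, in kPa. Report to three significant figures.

Δp ≈ 9050 kPa

V = 4Q/(πD²) = 4·0.00926/(π·0.0546²) = 3.955 m/s
Re = VD/ν = 3.955·0.0546/1.17×10^-6 = 1.85×10^5 → turbulent
ε/D = 0.13/54.6 = 0.00238
Swamee-Jain: f = 0.02558
h_f = f(L/D)V²/(2g) = 0.02558·(2410/0.0546)·3.955²/(2·9.81) = 900.2 m
Δp = ρg·h_f = 1025·9.81·900.2 = 9052 kPa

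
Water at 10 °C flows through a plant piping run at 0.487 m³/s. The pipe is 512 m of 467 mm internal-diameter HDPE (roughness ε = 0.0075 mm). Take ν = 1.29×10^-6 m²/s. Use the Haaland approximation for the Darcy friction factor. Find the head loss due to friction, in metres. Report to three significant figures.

h_f ≈ 5.35 m

V = 4Q/(πD²) = 4·0.487/(π·0.467²) = 2.843 m/s
Re = VD/ν = 2.843·0.467/1.29×10^-6 = 1.03×10^6 → turbulent
ε/D = 0.0075/467 = 1.61×10^-5
Haaland: f = 0.01183
h_f = f(L/D)V²/(2g) = 0.01183·(512/0.467)·2.843²/(2·9.81) = 5.346 m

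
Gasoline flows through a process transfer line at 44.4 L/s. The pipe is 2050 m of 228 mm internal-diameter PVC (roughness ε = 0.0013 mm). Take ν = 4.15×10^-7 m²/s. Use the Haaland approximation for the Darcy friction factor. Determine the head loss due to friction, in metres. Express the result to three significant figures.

h_f ≈ 6.90 m

V = 4Q/(πD²) = 4·0.0444/(π·0.228²) = 1.087 m/s
Re = VD/ν = 1.087·0.228/4.15×10^-7 = 5.97×10^5 → turbulent
ε/D = 0.0013/228 = 5.70×10^-6
Haaland: f = 0.01273
h_f = f(L/D)V²/(2g) = 0.01273·(2050/0.228)·1.087²/(2·9.81) = 6.898 m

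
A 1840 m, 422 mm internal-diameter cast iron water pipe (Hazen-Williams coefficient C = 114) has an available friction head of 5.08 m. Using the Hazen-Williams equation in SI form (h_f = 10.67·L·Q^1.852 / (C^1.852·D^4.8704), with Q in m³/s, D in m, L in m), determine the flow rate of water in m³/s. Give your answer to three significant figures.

Rearranging: Q = [h_f·C^1.852·D^4.8704 / (10.67·L)]^(1/1.852)
Q = [5.08·114^1.852·0.422^4.8704 / (10.67·1840)]^0.540 = 0.1364 m³/s

Q ≈ 0.136 m³/s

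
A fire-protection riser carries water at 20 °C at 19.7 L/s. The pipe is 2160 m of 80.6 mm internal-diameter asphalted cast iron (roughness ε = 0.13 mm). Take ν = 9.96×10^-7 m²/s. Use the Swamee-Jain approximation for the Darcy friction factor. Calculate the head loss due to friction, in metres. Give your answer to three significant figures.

V = 4Q/(πD²) = 4·0.0197/(π·0.0806²) = 3.861 m/s
Re = VD/ν = 3.861·0.0806/9.96×10^-7 = 3.12×10^5 → turbulent
ε/D = 0.13/80.6 = 0.00161
Swamee-Jain: f = 0.02295
h_f = f(L/D)V²/(2g) = 0.02295·(2160/0.0806)·3.861²/(2·9.81) = 467.4 m

h_f ≈ 467 m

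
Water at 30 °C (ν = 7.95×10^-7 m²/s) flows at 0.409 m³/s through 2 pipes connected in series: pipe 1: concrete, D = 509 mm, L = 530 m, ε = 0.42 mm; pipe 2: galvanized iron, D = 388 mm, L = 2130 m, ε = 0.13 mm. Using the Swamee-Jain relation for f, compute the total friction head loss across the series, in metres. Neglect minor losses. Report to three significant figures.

Pipe 1: V = 2.010 m/s, Re = 1.29×10^6, ε/D = 8.25×10^-4, f = 0.01910, h_1 = f(L/D)V²/2g = 4.096 m
Pipe 2: V = 3.459 m/s, Re = 1.69×10^6, ε/D = 3.35×10^-4, f = 0.01579, h_2 = f(L/D)V²/2g = 52.85 m
Series → Q common, losses add: H = Σh = 56.95 m

H ≈ 56.9 m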